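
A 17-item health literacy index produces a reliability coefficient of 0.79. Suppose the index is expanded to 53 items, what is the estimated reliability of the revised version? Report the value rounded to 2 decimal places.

0.92

Length ratio n = 53/17 = 3.1176
Spearman-Brown: r_new = n·r / (1 + (n − 1)·r)
r_new = (3.1176 × 0.79) / (1 + (3.1176 − 1) × 0.79)
r_new = 2.4629 / 2.6729 ≈ 0.9214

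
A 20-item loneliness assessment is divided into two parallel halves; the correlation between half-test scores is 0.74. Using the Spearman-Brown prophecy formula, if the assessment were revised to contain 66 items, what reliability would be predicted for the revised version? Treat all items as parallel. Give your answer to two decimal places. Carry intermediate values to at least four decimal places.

0.95

Spearman-Brown correction (n = 2): r_full = 2·0.74/(1 + 0.74) = 0.8506
Length factor from 20 to 66 items: n = 66/20 = 3.3000
r_new = n·r_full / (1 + (n − 1)·r_full) = 2.8070 / 2.9564 ≈ 0.9495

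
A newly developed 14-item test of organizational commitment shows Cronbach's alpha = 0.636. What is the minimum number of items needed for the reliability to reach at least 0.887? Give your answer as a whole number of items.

63

Spearman-Brown solved for the length factor n:
n = r_target (1 − r_old) / [ r_old (1 − r_target) ]
n = 0.887 × (1 − 0.636) / [ 0.636 × (1 − 0.887) ]
n = 0.322868 / 0.071868 ≈ 4.4925
Items needed = n × 14 = 4.4925 × 14 ≈ 62.89 → round up to 63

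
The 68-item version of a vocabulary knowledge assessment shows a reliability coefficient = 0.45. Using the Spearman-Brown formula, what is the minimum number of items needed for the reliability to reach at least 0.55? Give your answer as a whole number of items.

102

Spearman-Brown solved for the length factor n:
n = r*(1 − r) / [ r (1 − r*) ]
n = [0.55 × 0.55] / [0.45 × 0.45]
  = 0.3025 / 0.2025 = 1.4938
Items needed = n × 68 = 1.4938 × 68 ≈ 101.58 → round up to 102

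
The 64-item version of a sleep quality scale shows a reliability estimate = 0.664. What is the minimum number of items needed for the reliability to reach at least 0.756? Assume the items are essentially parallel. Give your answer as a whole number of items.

101

Invert Spearman-Brown to solve for n:
n = r*(1 − r) / [ r (1 − r*) ]
n = [0.756 × 0.336] / [0.664 × 0.244]
  = 0.254016 / 0.162016 = 1.5678
1.5678 × 64 = 100.34 → 101 items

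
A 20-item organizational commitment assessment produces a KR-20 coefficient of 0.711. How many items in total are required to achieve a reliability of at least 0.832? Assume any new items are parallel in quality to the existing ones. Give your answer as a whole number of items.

41

n = 0.832(1 − 0.711) / [0.711(1 − 0.832)]
  = 0.240448 / 0.119448 = 2.0130
So the test needs 2.0130 × 20 ≈ 40.26 items; rounding up, 41.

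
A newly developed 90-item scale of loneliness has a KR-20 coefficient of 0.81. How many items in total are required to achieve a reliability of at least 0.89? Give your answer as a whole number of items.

Rearranging the Spearman-Brown formula for n,
n = r_target (1 − r_old) / [ r_old (1 − r_target) ]
n = 0.89(1 − 0.81) / [0.81(1 − 0.89)]
  = 0.1691 / 0.0891 = 1.8979
Items needed = n × 90 = 1.8979 × 90 ≈ 170.81 → round up to 171

171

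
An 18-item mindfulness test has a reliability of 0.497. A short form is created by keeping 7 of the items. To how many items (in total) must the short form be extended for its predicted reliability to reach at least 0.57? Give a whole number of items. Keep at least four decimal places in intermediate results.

25

Short-form reliability: n = 7/18 = 0.3889; r_7 = n·r/(1+(n−1)r) ≈ 0.2776
Then solve for n' with r_old = 0.2776, r_target = 0.57: n' = 0.57(1 − 0.2776)/[0.2776(1 − 0.57)] = 3.4496
Items = 3.4496 × 7 ≈ 24.15 → 25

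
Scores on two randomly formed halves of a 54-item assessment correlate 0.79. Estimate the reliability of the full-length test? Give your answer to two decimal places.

Each half is half the length of the full test, so the full test is n = 2 times a half.
r_full = 2r_hh / (1 + r_hh) = 2 × 0.79 / (1 + 0.79)
r_full = 1.5800 / 1.7900 ≈ 0.8827

0.88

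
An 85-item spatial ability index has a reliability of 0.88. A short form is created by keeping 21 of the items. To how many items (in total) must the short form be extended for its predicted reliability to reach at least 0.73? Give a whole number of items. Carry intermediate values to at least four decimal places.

32

First, r for the 21-item form: n = 21/85 = 0.2471, so r_21 = 0.2471·0.88/(1 + (0.2471 − 1)·0.88) = 0.6444
Then solve for n' with r_old = 0.6444, r_target = 0.73: n' = 0.73(1 − 0.6444)/[0.6444(1 − 0.73)] = 1.4920
Items = 1.4920 × 21 ≈ 31.33 → 32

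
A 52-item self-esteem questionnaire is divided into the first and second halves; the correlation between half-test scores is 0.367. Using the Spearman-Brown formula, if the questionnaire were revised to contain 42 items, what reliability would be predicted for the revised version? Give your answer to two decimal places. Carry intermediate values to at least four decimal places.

0.48

First correct the split-half correlation to full-test reliability: r_full = 2 × 0.367 / (1 + 0.367) ≈ 0.5369
Length factor from 52 to 42 items: n = 42/52 = 0.8077
r_new = n·r_full / (1 + (n − 1)·r_full) = 0.4337 / 0.8968 ≈ 0.4836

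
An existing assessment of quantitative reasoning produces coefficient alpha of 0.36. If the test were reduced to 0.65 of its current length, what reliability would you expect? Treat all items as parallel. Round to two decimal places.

0.27

r_new = 0.65·0.36 / [1 + (0.65 − 1)·0.36]
     = 0.2340 / 0.8740 = 0.2677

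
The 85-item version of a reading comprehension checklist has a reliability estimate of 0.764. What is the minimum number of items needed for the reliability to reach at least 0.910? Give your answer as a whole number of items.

Rearranging the Spearman-Brown formula for n,
n = r_target (1 − r_old) / [ r_old (1 − r_target) ]
n = 0.910(1 − 0.764) / [0.764(1 − 0.910)]
  = 0.214760 / 0.068760 = 3.1233
3.1233 × 85 = 265.48 → 266 items

266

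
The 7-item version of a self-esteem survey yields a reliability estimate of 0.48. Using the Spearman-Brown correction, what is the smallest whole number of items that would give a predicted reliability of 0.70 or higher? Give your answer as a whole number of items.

Rearranging the Spearman-Brown formula for n,
n = r_target (1 − r_old) / [ r_old (1 − r_target) ]
n = 0.70(1 − 0.48) / [0.48(1 − 0.70)]
n = 0.3640 / 0.1440 ≈ 2.5278
2.5278 × 7 = 17.69 → 18 items

18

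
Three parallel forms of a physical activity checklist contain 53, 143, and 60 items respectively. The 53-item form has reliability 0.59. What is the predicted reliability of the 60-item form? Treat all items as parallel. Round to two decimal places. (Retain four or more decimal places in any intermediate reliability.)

0.62

The 143-item form is not needed; work directly from the 53-item form with n = 60/53 = 1.1321.
r_{60} = n·r / (1 + (n − 1)·r) = 0.6679 / 1.0779 ≈ 0.6196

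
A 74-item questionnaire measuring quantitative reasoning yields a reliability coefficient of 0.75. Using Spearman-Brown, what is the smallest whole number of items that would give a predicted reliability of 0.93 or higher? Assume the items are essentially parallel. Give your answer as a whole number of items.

328

Invert Spearman-Brown to solve for n:
n = r*(1 − r) / [ r (1 − r*) ]
n = [0.93 × 0.25] / [0.75 × 0.07]
  = 0.2325 / 0.0525 = 4.4286
Items needed = n × 74 = 4.4286 × 74 ≈ 327.72 → round up to 328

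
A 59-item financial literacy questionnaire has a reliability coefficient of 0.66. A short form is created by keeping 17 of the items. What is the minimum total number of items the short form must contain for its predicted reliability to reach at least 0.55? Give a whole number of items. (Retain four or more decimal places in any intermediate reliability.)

38

First, r for the 17-item form: n = 17/59 = 0.2881, so r_17 = 0.2881·0.66/(1 + (0.2881 − 1)·0.66) = 0.3587
Then solve for n' with r_old = 0.3587, r_target = 0.55: n' = 0.55(1 − 0.3587)/[0.3587(1 − 0.55)] = 2.1851
Items = 2.1851 × 17 ≈ 37.15 → 38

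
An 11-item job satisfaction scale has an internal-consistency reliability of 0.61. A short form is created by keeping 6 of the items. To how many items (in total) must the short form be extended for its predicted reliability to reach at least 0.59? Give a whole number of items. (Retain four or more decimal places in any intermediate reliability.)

11

Short-form reliability: n = 6/11 = 0.5455; r_6 = n·r/(1+(n−1)r) ≈ 0.4604
Then solve for n' with r_old = 0.4604, r_target = 0.59: n' = 0.59(1 − 0.4604)/[0.4604(1 − 0.59)] = 1.6866
Total items = 1.6866 × 6 = 10.12, rounded up to 11.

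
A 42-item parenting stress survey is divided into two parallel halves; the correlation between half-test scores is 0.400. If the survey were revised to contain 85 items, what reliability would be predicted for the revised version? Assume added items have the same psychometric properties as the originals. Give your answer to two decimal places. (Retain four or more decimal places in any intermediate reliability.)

Full-test reliability from the split-half r: r_full = 2(0.400)/(1 + 0.400) = 0.5714
Length factor from 42 to 85 items: n = 85/42 = 2.0238
r_new = n·r_full / (1 + (n − 1)·r_full) = 1.1564 / 1.5850 ≈ 0.7296

0.73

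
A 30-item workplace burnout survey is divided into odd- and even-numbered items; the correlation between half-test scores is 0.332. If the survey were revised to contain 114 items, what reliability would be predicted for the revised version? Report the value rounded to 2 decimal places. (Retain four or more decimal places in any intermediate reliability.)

Spearman-Brown correction (n = 2): r_full = 2·0.332/(1 + 0.332) = 0.4985
Length factor from 30 to 114 items: n = 114/30 = 3.8000
r_new = n·r_full / (1 + (n − 1)·r_full) = 1.8943 / 2.3958 ≈ 0.7907

0.79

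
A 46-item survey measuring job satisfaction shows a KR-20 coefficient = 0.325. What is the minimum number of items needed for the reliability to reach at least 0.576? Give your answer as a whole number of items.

130

n = 0.576(1 − 0.325) / [0.325(1 − 0.576)]
  = 0.388800 / 0.137800 = 2.8215
2.8215 × 46 = 129.79 → 130 items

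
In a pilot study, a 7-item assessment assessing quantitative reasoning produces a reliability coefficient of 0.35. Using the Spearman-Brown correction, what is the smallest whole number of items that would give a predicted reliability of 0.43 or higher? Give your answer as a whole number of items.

10

Invert Spearman-Brown to solve for n:
n = r*(1 − r) / [ r (1 − r*) ]
n = [0.43 × 0.65] / [0.35 × 0.57]
  = 0.2795 / 0.1995 = 1.4010
1.4010 × 7 = 9.81 → 10 items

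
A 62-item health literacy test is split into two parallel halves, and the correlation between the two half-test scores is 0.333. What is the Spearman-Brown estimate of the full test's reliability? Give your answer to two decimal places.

0.50

Apply the Spearman-Brown correction with n = 2:
r_full = 2(0.333) / (1 + 0.333)
       = 0.6660 / 1.3330 = 0.4996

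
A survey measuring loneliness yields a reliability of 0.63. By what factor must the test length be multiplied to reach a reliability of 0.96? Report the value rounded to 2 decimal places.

14.10

Rearranging the Spearman-Brown formula for n,
n = r*(1 − r) / [ r (1 − r*) ]
n = [0.96 × 0.37] / [0.63 × 0.04]
  = 0.3552 / 0.0252 = 14.0952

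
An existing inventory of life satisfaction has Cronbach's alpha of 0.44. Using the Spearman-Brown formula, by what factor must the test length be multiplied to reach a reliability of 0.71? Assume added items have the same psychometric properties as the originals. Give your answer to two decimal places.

Rearranging the Spearman-Brown formula for n,
n = r_target (1 − r_old) / [ r_old (1 − r_target) ]
n = 0.71(1 − 0.44) / [0.44(1 − 0.71)]
  = 0.3976 / 0.1276 = 3.1160

3.12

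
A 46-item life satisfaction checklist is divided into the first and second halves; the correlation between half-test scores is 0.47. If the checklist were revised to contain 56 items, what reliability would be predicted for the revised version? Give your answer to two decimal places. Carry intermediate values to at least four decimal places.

Full-test reliability from the split-half r: r_full = 2(0.47)/(1 + 0.47) = 0.6395
Then adjust to 56 items: n = 56/46 = 1.2174
r_new = n·r_full / (1 + (n − 1)·r_full) = 0.7785 / 1.1390 ≈ 0.6835

0.68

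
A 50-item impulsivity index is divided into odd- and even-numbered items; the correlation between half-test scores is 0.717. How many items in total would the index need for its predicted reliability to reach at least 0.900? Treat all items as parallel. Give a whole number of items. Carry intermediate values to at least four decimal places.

89

Corrected full-test reliability: r_full = 2 × 0.717 / (1 + 0.717) ≈ 0.8352
Solve Spearman-Brown for n: n = 0.900(1 − 0.8352) / [0.8352(1 − 0.900)] = 1.7759
Items = 1.7759 × 50 ≈ 88.80 → 89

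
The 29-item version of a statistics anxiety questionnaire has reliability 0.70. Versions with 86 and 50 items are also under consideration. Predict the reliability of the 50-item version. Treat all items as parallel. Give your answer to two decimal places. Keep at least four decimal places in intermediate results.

Only the ratio of lengths matters: n = 50/29 = 1.7241
r_{50} = n·r / (1 + (n − 1)·r) = 1.2069 / 1.5069 ≈ 0.8009

0.80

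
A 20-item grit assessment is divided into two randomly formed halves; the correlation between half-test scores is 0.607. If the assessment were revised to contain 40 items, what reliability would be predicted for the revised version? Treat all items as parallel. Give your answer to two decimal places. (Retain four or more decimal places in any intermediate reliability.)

0.86

Full-test reliability from the split-half r: r_full = 2(0.607)/(1 + 0.607) = 0.7554
Length factor from 20 to 40 items: n = 40/20 = 2.0000
r_new = n·r_full / (1 + (n − 1)·r_full) = 1.5108 / 1.7554 ≈ 0.8607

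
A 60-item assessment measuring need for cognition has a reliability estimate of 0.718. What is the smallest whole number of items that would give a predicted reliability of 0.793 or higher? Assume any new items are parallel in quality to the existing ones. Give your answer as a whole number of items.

Rearranging the Spearman-Brown formula for n,
n = r_target (1 − r_old) / [ r_old (1 − r_target) ]
n = [0.793 × 0.282] / [0.718 × 0.207]
  = 0.223626 / 0.148626 = 1.5046
1.5046 × 60 = 90.28 → 91 items

91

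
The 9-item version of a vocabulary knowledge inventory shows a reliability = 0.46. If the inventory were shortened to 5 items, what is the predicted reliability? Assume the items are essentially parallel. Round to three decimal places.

0.321

n = 5/9 = 0.5556
Spearman-Brown: r_new = n·r / (1 + (n − 1)·r)
r_new = (0.5556 × 0.46) / (1 + (0.5556 − 1) × 0.46)
     = 0.2556 / 0.7956 = 0.3213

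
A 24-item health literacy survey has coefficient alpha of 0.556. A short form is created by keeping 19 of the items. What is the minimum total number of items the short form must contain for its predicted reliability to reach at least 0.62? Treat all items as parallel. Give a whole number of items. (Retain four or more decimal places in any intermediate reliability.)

32

Short-form reliability: n = 19/24 = 0.7917; r_19 = n·r/(1+(n−1)r) ≈ 0.4978
Then solve for n' with r_old = 0.4978, r_target = 0.62: n' = 0.62(1 − 0.4978)/[0.4978(1 − 0.62)] = 1.6460
Total items = 1.6460 × 19 = 31.27, rounded up to 32.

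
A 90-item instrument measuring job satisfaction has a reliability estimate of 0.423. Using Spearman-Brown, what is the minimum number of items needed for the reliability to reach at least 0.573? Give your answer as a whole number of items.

165

n = 0.573(1 − 0.423) / [0.423(1 − 0.573)]
n = 0.330621 / 0.180621 ≈ 1.8305
1.8305 × 90 = 164.75 → 165 items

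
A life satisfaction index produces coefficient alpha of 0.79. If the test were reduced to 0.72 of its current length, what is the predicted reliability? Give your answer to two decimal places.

0.73

Spearman-Brown: r_new = n·r / (1 + (n − 1)·r)
r_new = 0.72·0.79 / [1 + (0.72 − 1)·0.79]
r_new = 0.5688 / 0.7788 ≈ 0.7304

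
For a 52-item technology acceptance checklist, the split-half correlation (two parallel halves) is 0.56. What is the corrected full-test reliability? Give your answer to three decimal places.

Apply the Spearman-Brown correction with n = 2:
r_full = 2r_hh / (1 + r_hh) = 2 × 0.56 / (1 + 0.56)
r_full = 1.1200 / 1.5600 ≈ 0.7179

0.718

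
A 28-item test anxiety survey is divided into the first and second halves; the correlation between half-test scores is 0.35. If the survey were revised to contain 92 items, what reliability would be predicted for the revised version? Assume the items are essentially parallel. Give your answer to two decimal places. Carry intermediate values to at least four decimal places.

Spearman-Brown correction (n = 2): r_full = 2·0.35/(1 + 0.35) = 0.5185
Length factor from 28 to 92 items: n = 92/28 = 3.2857
r_new = n·r_full / (1 + (n − 1)·r_full) = 1.7036 / 2.1851 ≈ 0.7796

0.78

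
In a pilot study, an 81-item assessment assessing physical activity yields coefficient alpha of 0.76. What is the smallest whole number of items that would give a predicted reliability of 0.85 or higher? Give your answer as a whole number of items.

Spearman-Brown solved for the length factor n:
n = r*(1 − r) / [ r (1 − r*) ]
n = 0.85(1 − 0.76) / [0.76(1 − 0.85)]
  = 0.2040 / 0.1140 = 1.7895
Items needed = n × 81 = 1.7895 × 81 ≈ 144.95 → round up to 145

145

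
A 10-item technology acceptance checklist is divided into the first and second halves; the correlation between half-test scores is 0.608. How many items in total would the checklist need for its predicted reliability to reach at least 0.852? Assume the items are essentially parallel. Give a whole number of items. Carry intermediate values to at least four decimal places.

Corrected full-test reliability: r_full = 2 × 0.608 / (1 + 0.608) ≈ 0.7562
n = r_tgt(1 − r_full) / [r_full(1 − r_tgt)] = 0.852 × 0.2438 / (0.7562 × 0.148) ≈ 1.8560
Items = 1.8560 × 10 ≈ 18.56 → 19

19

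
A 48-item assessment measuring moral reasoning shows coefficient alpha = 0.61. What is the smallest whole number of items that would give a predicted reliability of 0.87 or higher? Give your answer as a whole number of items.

n = 0.87 × (1 − 0.61) / [ 0.61 × (1 − 0.87) ]
n = 0.3393 / 0.0793 ≈ 4.2787
4.2787 × 48 = 205.38 → 206 items

206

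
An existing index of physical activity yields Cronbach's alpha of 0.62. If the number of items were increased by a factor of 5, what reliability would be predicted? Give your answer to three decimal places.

0.891

By Spearman-Brown, r_new = n r / (1 + (n − 1) r).
r_new = 5·0.62 / [1 + (5 − 1)·0.62]
r_new = 3.1000 / 3.4800 ≈ 0.8908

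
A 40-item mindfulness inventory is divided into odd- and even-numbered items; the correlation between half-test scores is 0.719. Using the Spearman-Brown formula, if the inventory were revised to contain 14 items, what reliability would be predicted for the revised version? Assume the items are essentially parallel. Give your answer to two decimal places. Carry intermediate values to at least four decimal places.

0.64

First correct the split-half correlation to full-test reliability: r_full = 2 × 0.719 / (1 + 0.719) ≈ 0.8365
Length factor from 40 to 14 items: n = 14/40 = 0.3500
r_new = n·r_full / (1 + (n − 1)·r_full) = 0.2928 / 0.4563 ≈ 0.6417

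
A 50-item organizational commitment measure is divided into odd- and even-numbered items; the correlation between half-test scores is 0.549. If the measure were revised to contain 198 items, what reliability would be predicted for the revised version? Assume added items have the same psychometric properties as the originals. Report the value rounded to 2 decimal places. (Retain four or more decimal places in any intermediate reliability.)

Full-test reliability from the split-half r: r_full = 2(0.549)/(1 + 0.549) = 0.7088
Length factor from 50 to 198 items: n = 198/50 = 3.9600
r_new = n·r_full / (1 + (n − 1)·r_full) = 2.8068 / 3.0980 ≈ 0.9060

0.91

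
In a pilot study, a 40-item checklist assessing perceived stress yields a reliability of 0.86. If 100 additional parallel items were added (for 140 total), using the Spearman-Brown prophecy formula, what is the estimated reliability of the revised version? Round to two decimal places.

Length ratio n = 140/40 = 3.5
Apply the Spearman-Brown prophecy formula, r' = nr / [1 + (n − 1)r]:
r_new = 3.5·0.86 / [1 + (3.5 − 1)·0.86]
r_new = 3.0100 / 3.1500 ≈ 0.9556

0.96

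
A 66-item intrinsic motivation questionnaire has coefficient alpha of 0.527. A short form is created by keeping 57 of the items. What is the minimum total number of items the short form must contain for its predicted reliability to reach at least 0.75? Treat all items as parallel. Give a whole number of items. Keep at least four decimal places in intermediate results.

178

Short-form reliability: n = 57/66 = 0.8636; r_57 = n·r/(1+(n−1)r) ≈ 0.4904
Length factor from the short form to reach 0.75: n' = 0.75(1 − 0.4904) / [0.4904(1 − 0.75)] ≈ 3.1175
Items = 3.1175 × 57 ≈ 177.70 → 178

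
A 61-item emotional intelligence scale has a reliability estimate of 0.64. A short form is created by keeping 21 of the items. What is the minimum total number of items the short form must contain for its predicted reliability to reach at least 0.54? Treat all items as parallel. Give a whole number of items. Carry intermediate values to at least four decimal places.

Short-form reliability: n = 21/61 = 0.3443; r_21 = n·r/(1+(n−1)r) ≈ 0.3797
Then solve for n' with r_old = 0.3797, r_target = 0.54: n' = 0.54(1 − 0.3797)/[0.3797(1 − 0.54)] = 1.9178
Total items = 1.9178 × 21 = 40.27, rounded up to 41.

41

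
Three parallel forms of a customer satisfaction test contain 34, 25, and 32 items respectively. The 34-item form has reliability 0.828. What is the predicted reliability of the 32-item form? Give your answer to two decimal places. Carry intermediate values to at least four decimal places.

0.82

The 25-item form is not needed; work directly from the 34-item form with n = 32/34 = 0.9412.
r_{32} = n·r / (1 + (n − 1)·r) = 0.7793 / 0.9513 ≈ 0.8192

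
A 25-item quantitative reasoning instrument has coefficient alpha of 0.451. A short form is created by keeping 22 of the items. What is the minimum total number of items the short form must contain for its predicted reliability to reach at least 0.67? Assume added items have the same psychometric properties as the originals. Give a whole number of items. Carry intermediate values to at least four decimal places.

Short-form reliability: n = 22/25 = 0.8800; r_22 = n·r/(1+(n−1)r) ≈ 0.4196
Then solve for n' with r_old = 0.4196, r_target = 0.67: n' = 0.67(1 − 0.4196)/[0.4196(1 − 0.67)] = 2.8084
Total items = 2.8084 × 22 = 61.78, rounded up to 62.

62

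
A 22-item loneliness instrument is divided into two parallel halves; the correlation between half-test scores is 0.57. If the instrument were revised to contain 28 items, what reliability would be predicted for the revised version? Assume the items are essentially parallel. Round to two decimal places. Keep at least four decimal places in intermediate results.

Spearman-Brown correction (n = 2): r_full = 2·0.57/(1 + 0.57) = 0.7261
Length factor from 22 to 28 items: n = 28/22 = 1.2727
r_new = n·r_full / (1 + (n − 1)·r_full) = 0.9241 / 1.1980 ≈ 0.7714

0.77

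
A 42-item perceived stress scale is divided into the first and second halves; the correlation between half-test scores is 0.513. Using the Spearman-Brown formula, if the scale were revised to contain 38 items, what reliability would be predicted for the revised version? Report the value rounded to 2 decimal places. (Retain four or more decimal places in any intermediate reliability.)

0.66

Full-test reliability from the split-half r: r_full = 2(0.513)/(1 + 0.513) = 0.6781
Length factor from 42 to 38 items: n = 38/42 = 0.9048
r_new = n·r_full / (1 + (n − 1)·r_full) = 0.6135 / 0.9354 ≈ 0.6559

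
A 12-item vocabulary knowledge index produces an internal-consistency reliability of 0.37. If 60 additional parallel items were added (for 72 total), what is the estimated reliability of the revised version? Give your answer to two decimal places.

The new length is 72/12 = 6 times the old.
Spearman-Brown: r_new = n·r / (1 + (n − 1)·r)
r_new = (6 × 0.37) / (1 + (6 − 1) × 0.37)
r_new = 2.2200 / 2.8500 ≈ 0.7789

0.78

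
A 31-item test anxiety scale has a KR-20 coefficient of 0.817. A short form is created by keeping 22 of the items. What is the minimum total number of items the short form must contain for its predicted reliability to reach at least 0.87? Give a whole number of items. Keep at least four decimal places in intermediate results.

47

First, r for the 22-item form: n = 22/31 = 0.7097, so r_22 = 0.7097·0.817/(1 + (0.7097 − 1)·0.817) = 0.7601
Then solve for n' with r_old = 0.7601, r_target = 0.87: n' = 0.87(1 − 0.7601)/[0.7601(1 − 0.87)] = 2.1122
Total items = 2.1122 × 22 = 46.47, rounded up to 47.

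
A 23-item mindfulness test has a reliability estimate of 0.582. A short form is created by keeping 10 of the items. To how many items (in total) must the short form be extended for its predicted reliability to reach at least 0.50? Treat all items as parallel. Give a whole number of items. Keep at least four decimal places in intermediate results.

17

Short-form reliability: n = 10/23 = 0.4348; r_10 = n·r/(1+(n−1)r) ≈ 0.3771
Then solve for n' with r_old = 0.3771, r_target = 0.50: n' = 0.50(1 − 0.3771)/[0.3771(1 − 0.50)] = 1.6518
Total items = 1.6518 × 10 = 16.52, rounded up to 17.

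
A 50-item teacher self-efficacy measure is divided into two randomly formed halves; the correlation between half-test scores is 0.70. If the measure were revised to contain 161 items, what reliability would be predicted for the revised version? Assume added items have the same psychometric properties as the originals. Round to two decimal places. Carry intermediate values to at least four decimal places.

Spearman-Brown correction (n = 2): r_full = 2·0.70/(1 + 0.70) = 0.8235
Length factor from 50 to 161 items: n = 161/50 = 3.2200
r_new = n·r_full / (1 + (n − 1)·r_full) = 2.6517 / 2.8282 ≈ 0.9376

0.94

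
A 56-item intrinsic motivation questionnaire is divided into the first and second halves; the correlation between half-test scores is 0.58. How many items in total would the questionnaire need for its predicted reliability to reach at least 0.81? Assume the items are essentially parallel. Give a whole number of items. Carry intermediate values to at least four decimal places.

87

r_full = 2(0.58)/(1 + 0.58) = 0.7342
Solve Spearman-Brown for n: n = 0.81(1 − 0.7342) / [0.7342(1 − 0.81)] = 1.5434
Required items = 1.5434 × 56 = 86.43, so 87 items.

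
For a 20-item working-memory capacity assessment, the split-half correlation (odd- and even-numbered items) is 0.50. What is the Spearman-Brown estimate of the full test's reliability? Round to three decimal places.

0.667

The full test is twice the length of either half (n = 2).
r_full = 2r_hh / (1 + r_hh) = 2 × 0.50 / (1 + 0.50)
       = 1.0000 / 1.5000 = 0.6667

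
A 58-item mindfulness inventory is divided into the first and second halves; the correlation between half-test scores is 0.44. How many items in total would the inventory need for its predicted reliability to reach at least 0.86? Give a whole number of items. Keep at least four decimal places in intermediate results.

Corrected full-test reliability: r_full = 2 × 0.44 / (1 + 0.44) ≈ 0.6111
n = r_tgt(1 − r_full) / [r_full(1 − r_tgt)] = 0.86 × 0.3889 / (0.6111 × 0.14) ≈ 3.9093
Items = 3.9093 × 58 ≈ 226.74 → 227

227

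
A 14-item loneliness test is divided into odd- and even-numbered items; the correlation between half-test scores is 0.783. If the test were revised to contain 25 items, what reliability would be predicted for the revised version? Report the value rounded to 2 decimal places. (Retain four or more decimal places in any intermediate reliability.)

0.93

First correct the split-half correlation to full-test reliability: r_full = 2 × 0.783 / (1 + 0.783) ≈ 0.8783
Length factor from 14 to 25 items: n = 25/14 = 1.7857
r_new = n·r_full / (1 + (n − 1)·r_full) = 1.5684 / 1.6901 ≈ 0.9280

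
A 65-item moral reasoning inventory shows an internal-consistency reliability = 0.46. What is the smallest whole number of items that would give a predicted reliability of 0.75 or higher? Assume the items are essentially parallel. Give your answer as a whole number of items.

229

n = 0.75(1 − 0.46) / [0.46(1 − 0.75)]
n = 0.4050 / 0.1150 ≈ 3.5217
Items needed = n × 65 = 3.5217 × 65 ≈ 228.91 → round up to 229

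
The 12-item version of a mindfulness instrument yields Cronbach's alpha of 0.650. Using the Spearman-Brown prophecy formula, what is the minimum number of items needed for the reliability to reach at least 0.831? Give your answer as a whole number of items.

32

n = [0.831 × 0.350] / [0.650 × 0.169]
n = 0.290850 / 0.109850 ≈ 2.6477
So the test needs 2.6477 × 12 ≈ 31.77 items; rounding up, 32.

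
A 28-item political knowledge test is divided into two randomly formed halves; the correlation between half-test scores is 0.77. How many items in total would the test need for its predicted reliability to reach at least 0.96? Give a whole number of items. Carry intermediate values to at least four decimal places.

101

r_full = 2(0.77)/(1 + 0.77) = 0.8701
n = r_tgt(1 − r_full) / [r_full(1 − r_tgt)] = 0.96 × 0.1299 / (0.8701 × 0.04) ≈ 3.5830
Items = 3.5830 × 28 ≈ 100.32 → 101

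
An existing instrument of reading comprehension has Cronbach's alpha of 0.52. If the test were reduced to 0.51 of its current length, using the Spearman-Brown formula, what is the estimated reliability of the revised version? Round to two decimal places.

r_new = 0.51·0.52 / [1 + (0.51 − 1)·0.52]
     = 0.2652 / 0.7452 = 0.3559

0.36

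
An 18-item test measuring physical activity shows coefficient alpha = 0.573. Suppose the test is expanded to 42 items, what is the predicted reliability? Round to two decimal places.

n = 42/18 = 2.3333
Apply the Spearman-Brown prophecy formula, r' = nr / [1 + (n − 1)r]:
r_new = (2.3333 × 0.573) / (1 + (2.3333 − 1) × 0.573)
     = 1.3370 / 1.7640 = 0.7579

0.76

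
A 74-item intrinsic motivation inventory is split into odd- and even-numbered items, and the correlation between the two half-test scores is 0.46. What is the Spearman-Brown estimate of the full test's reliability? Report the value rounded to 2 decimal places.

0.63

Each half is half the length of the full test, so the full test is n = 2 times a half.
r_full = 2(0.46) / (1 + 0.46)
r_full = 0.9200 / 1.4600 ≈ 0.6301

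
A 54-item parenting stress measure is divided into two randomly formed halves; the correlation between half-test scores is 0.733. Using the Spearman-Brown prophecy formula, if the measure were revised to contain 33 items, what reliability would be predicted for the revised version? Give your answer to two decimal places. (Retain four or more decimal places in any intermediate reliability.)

0.77

Spearman-Brown correction (n = 2): r_full = 2·0.733/(1 + 0.733) = 0.8459
Length factor from 54 to 33 items: n = 33/54 = 0.6111
r_new = n·r_full / (1 + (n − 1)·r_full) = 0.5169 / 0.6710 ≈ 0.7703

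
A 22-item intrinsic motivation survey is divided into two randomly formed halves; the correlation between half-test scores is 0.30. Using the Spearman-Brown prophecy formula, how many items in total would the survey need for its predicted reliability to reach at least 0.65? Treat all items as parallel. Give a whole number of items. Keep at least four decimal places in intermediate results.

r_full = 2(0.30)/(1 + 0.30) = 0.4615
n = r_tgt(1 − r_full) / [r_full(1 − r_tgt)] = 0.65 × 0.5385 / (0.4615 × 0.35) ≈ 2.1670
Required items = 2.1670 × 22 = 47.67, so 48 items.

48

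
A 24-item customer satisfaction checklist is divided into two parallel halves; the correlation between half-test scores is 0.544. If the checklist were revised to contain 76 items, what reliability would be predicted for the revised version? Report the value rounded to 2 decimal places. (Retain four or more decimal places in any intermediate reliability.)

0.88

First correct the split-half correlation to full-test reliability: r_full = 2 × 0.544 / (1 + 0.544) ≈ 0.7047
Length factor from 24 to 76 items: n = 76/24 = 3.1667
r_new = n·r_full / (1 + (n − 1)·r_full) = 2.2316 / 2.5269 ≈ 0.8831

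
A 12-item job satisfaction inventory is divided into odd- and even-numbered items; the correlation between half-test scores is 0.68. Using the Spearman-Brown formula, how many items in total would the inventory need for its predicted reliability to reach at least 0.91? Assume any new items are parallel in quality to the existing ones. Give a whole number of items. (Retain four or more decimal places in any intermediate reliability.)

29

Corrected full-test reliability: r_full = 2 × 0.68 / (1 + 0.68) ≈ 0.8095
n = r_tgt(1 − r_full) / [r_full(1 − r_tgt)] = 0.91 × 0.1905 / (0.8095 × 0.09) ≈ 2.3795
Items = 2.3795 × 12 ≈ 28.55 → 29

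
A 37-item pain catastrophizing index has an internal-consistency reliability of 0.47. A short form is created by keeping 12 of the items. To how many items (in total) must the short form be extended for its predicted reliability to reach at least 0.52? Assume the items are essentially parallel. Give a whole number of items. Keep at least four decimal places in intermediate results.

46

First, r for the 12-item form: n = 12/37 = 0.3243, so r_12 = 0.3243·0.47/(1 + (0.3243 − 1)·0.47) = 0.2234
Then solve for n' with r_old = 0.2234, r_target = 0.52: n' = 0.52(1 − 0.2234)/[0.2234(1 − 0.52)] = 3.7660
Items = 3.7660 × 12 ≈ 45.19 → 46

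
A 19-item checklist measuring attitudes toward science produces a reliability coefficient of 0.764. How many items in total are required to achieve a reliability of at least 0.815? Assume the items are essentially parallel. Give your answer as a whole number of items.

n = 0.815 × (1 − 0.764) / [ 0.764 × (1 − 0.815) ]
n = 0.192340 / 0.141340 ≈ 1.3608
Items needed = n × 19 = 1.3608 × 19 ≈ 25.86 → round up to 26

26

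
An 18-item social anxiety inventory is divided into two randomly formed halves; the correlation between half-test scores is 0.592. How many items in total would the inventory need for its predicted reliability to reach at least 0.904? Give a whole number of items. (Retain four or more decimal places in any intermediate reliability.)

59

Corrected full-test reliability: r_full = 2 × 0.592 / (1 + 0.592) ≈ 0.7437
n = r_tgt(1 − r_full) / [r_full(1 − r_tgt)] = 0.904 × 0.2563 / (0.7437 × 0.096) ≈ 3.2452
Items = 3.2452 × 18 ≈ 58.41 → 59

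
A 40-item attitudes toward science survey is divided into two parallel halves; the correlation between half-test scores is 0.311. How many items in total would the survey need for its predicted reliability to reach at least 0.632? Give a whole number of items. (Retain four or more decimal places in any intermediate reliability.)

77

r_full = 2(0.311)/(1 + 0.311) = 0.4744
n = r_tgt(1 − r_full) / [r_full(1 − r_tgt)] = 0.632 × 0.5256 / (0.4744 × 0.368) ≈ 1.9027
Items = 1.9027 × 40 ≈ 76.11 → 77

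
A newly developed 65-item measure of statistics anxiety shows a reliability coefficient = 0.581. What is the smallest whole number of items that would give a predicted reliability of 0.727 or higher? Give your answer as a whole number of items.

125

Spearman-Brown solved for the length factor n:
n = r*(1 − r) / [ r (1 − r*) ]
n = 0.727 × (1 − 0.581) / [ 0.581 × (1 − 0.727) ]
n = 0.304613 / 0.158613 ≈ 1.9205
Items needed = n × 65 = 1.9205 × 65 ≈ 124.83 → round up to 125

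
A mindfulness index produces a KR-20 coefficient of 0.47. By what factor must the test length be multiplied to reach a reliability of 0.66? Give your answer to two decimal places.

n = 0.66 × (1 − 0.47) / [ 0.47 × (1 − 0.66) ]
n = 0.3498 / 0.1598 ≈ 2.1890

2.19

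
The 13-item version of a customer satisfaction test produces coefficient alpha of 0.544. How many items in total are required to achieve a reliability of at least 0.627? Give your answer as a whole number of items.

Spearman-Brown solved for the length factor n:
n = r_target (1 − r_old) / [ r_old (1 − r_target) ]
n = 0.627 × (1 − 0.544) / [ 0.544 × (1 − 0.627) ]
  = 0.285912 / 0.202912 = 1.4090
So the test needs 1.4090 × 13 ≈ 18.32 items; rounding up, 19.

19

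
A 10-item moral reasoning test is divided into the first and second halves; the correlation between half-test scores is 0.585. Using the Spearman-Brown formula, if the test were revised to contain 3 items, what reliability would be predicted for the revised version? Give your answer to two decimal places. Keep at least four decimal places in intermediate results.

Spearman-Brown correction (n = 2): r_full = 2·0.585/(1 + 0.585) = 0.7382
Then adjust to 3 items: n = 3/10 = 0.3000
r_new = n·r_full / (1 + (n − 1)·r_full) = 0.2215 / 0.4833 ≈ 0.4583

0.46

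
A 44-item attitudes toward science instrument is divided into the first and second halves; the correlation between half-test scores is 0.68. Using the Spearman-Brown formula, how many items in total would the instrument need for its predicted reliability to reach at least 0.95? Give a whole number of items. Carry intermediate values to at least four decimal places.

197

Corrected full-test reliability: r_full = 2 × 0.68 / (1 + 0.68) ≈ 0.8095
n = r_tgt(1 − r_full) / [r_full(1 − r_tgt)] = 0.95 × 0.1905 / (0.8095 × 0.05) ≈ 4.4713
Required items = 4.4713 × 44 = 196.74, so 197 items.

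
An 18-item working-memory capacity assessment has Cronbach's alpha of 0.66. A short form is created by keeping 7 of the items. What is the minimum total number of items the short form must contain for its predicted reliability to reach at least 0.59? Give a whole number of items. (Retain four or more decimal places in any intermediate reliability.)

First, r for the 7-item form: n = 7/18 = 0.3889, so r_7 = 0.3889·0.66/(1 + (0.3889 − 1)·0.66) = 0.4302
Length factor from the short form to reach 0.59: n' = 0.59(1 − 0.4302) / [0.4302(1 − 0.59)] ≈ 1.9060
Total items = 1.9060 × 7 = 13.34, rounded up to 14.

14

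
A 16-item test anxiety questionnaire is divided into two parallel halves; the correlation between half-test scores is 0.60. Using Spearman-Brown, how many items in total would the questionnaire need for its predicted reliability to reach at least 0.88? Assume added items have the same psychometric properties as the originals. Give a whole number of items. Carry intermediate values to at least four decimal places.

40

r_full = 2(0.60)/(1 + 0.60) = 0.7500
n = r_tgt(1 − r_full) / [r_full(1 − r_tgt)] = 0.88 × 0.2500 / (0.7500 × 0.12) ≈ 2.4444
Required items = 2.4444 × 16 = 39.11, so 40 items.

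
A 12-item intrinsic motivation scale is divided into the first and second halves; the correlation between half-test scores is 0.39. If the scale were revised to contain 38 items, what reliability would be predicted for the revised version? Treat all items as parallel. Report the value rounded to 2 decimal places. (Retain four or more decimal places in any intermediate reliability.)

Full-test reliability from the split-half r: r_full = 2(0.39)/(1 + 0.39) = 0.5612
Length factor from 12 to 38 items: n = 38/12 = 3.1667
r_new = n·r_full / (1 + (n − 1)·r_full) = 1.7772 / 2.2160 ≈ 0.8020

0.80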